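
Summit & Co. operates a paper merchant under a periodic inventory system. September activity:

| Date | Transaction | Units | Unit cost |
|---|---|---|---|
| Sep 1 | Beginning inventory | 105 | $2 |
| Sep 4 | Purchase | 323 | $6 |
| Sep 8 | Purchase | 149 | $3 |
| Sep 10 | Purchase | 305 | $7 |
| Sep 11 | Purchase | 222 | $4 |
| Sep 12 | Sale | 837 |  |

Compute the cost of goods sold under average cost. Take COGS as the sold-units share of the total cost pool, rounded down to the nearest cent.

Sep 12, sell 837: 837/1104 × $5,618.00 → $4,259.29
Ending inventory (cost pool remaining) = $1,358.71

COGS = $4,259.29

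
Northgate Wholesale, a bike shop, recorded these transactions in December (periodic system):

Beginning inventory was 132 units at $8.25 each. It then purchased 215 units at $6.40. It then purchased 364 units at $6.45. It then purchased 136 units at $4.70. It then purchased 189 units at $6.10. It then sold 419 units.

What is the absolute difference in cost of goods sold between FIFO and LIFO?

FIFO COGS: 132 @ $8.25 + 215 @ $6.40 + 72 @ $6.45 = $2,929.40
LIFO COGS: 189 @ $6.10 + 136 @ $4.70 + 94 @ $6.45 = $2,398.40
Difference = |$2,929.40 − $2,398.40| = $531.00

$531.00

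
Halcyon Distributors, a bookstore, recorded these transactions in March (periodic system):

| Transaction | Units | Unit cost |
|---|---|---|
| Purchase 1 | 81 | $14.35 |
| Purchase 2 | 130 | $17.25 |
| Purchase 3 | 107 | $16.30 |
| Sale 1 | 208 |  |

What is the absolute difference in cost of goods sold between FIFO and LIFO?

$133.25

FIFO COGS: 81 @ $14.35 + 127 @ $17.25 = $3,353.10
LIFO COGS: 107 @ $16.30 + 101 @ $17.25 = $3,486.35
Difference = |$3,353.10 − $3,486.35| = $133.25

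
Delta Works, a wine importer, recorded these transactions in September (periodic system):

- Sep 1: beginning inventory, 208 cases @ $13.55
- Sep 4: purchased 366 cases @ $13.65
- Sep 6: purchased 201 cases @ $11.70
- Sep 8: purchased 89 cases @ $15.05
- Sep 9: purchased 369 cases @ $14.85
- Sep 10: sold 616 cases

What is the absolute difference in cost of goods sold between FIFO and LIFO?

$362.00

FIFO COGS: 208 @ $13.55 + 366 @ $13.65 + 42 @ $11.70 = $8,305.70
LIFO COGS: 369 @ $14.85 + 89 @ $15.05 + 158 @ $11.70 = $8,667.70
Difference = |$8,305.70 − $8,667.70| = $362.00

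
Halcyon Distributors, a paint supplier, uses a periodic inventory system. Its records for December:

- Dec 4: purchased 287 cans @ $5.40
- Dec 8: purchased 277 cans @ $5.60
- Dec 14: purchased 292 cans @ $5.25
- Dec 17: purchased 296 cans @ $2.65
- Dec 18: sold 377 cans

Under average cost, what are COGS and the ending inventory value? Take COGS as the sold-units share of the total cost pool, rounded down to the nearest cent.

COGS = $1,773.20; ending inventory = $3,645.20

Dec 18, sell 377: 377/1152 × $5,418.40 → $1,773.20
Ending inventory (cost pool remaining) = $3,645.20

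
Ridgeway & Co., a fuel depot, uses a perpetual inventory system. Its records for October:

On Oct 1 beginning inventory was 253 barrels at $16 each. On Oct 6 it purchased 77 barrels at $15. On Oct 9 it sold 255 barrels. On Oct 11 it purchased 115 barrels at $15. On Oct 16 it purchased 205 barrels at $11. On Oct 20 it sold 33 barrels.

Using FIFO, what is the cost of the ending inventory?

Oct 9, 255 sold [FIFO — oldest first]: 253 @ $16 + 2 @ $15 = $4,078
Oct 20, 33 sold [FIFO — oldest first]: 33 @ $15 = $495
Total COGS = $4,078 + $495 = $4,573
Ending inventory: 42 @ $15 + 115 @ $15 + 205 @ $11 = $4,610

Ending inventory = $4,610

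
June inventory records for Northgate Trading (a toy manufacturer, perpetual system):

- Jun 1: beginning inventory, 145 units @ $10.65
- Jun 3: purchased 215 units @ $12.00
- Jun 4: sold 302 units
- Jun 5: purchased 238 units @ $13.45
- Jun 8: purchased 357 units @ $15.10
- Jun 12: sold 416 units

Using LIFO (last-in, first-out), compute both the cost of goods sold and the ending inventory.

COGS = $9,690.80; ending inventory = $3,025.25

Jun 4, 302 sold [LIFO — newest first]: 215 @ $12.00 + 87 @ $10.65 = $3,506.55
Jun 12, 416 sold [LIFO — newest first]: 357 @ $15.10 + 59 @ $13.45 = $6,184.25
Total COGS = $3,506.55 + $6,184.25 = $9,690.80
Ending inventory: 58 @ $10.65 + 179 @ $13.45 = $3,025.25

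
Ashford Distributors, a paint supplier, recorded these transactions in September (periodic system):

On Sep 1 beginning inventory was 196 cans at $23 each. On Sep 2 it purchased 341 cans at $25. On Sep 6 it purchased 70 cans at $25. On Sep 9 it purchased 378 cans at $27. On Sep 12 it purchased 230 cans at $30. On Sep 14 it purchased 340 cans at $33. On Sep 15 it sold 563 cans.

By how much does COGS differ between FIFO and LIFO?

$4,227

FIFO COGS: 196 @ $23 + 341 @ $25 + 26 @ $25 = $13,683
LIFO COGS: 340 @ $33 + 223 @ $30 = $17,910
Difference = |$13,683 − $17,910| = $4,227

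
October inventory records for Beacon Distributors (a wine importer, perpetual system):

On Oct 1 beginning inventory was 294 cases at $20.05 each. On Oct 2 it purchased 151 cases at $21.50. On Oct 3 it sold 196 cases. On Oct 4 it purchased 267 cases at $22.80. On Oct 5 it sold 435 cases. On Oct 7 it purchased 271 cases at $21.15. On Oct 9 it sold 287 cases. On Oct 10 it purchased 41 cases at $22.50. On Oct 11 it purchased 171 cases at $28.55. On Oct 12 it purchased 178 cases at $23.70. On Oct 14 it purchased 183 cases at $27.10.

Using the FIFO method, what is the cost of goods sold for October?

COGS = $19,585.70

Oct 3, 196 sold [FIFO — oldest first]: 196 @ $20.05 = $3,929.80
Oct 5, 435 sold [FIFO — oldest first]: 98 @ $20.05 + 151 @ $21.50 + 186 @ $22.80 = $9,452.20
Oct 9, 287 sold [FIFO — oldest first]: 81 @ $22.80 + 206 @ $21.15 = $6,203.70
Total COGS = $3,929.80 + $9,452.20 + $6,203.70 = $19,585.70
Ending inventory: 65 @ $21.15 + 41 @ $22.50 + 171 @ $28.55 + 178 @ $23.70 + 183 @ $27.10 = $16,357.20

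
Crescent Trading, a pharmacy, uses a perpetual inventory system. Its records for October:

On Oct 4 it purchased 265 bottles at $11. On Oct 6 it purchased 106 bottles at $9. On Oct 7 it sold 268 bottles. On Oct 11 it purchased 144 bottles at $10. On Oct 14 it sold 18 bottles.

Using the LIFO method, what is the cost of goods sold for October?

Oct 7, 268 sold [LIFO — newest first]: 106 @ $9 + 162 @ $11 = $2,736
Oct 14, 18 sold [LIFO — newest first]: 18 @ $10 = $180
Total COGS = $2,736 + $180 = $2,916
Ending inventory: 103 @ $11 + 126 @ $10 = $2,393

COGS = $2,916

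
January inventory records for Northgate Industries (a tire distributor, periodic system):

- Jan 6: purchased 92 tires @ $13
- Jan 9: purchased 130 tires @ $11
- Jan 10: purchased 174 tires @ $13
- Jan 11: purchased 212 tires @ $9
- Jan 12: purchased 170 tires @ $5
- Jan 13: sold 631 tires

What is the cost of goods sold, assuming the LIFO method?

Jan 13, 631 sold [LIFO — newest first]: 170 @ $5 + 212 @ $9 + 174 @ $13 + 75 @ $11 = $5,845
Ending inventory: 92 @ $13 + 55 @ $11 = $1,801
Check: goods available $7,646 = COGS $5,845 + ending $1,801

COGS = $5,845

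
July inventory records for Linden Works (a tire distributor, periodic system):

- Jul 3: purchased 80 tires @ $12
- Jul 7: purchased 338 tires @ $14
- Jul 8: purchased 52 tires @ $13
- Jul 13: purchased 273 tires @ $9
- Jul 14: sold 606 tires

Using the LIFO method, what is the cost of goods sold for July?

COGS = $7,067

Jul 14, 606 sold [LIFO — newest first]: 273 @ $9 + 52 @ $13 + 281 @ $14 = $7,067
Ending inventory: 80 @ $12 + 57 @ $14 = $1,758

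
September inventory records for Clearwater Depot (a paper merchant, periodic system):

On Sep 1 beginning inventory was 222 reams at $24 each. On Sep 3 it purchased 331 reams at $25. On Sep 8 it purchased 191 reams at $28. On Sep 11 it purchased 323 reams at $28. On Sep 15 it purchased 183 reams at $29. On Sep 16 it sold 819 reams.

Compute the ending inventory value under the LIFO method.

Ending inventory = $10,553

Sep 16, 819 sold [LIFO — newest first]: 183 @ $29 + 323 @ $28 + 191 @ $28 + 122 @ $25 = $22,749
Ending inventory: 222 @ $24 + 209 @ $25 = $10,553
Check: goods available $33,302 = COGS $22,749 + ending $10,553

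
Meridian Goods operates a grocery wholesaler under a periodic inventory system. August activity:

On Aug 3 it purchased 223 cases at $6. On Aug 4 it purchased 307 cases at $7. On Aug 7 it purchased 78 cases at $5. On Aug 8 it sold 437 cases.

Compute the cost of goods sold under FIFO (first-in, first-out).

COGS = $2,836

Aug 8, 437 sold [FIFO — oldest first]: 223 @ $6 + 214 @ $7 = $2,836
Ending inventory: 93 @ $7 + 78 @ $5 = $1,041
Check: goods available $3,877 = COGS $2,836 + ending $1,041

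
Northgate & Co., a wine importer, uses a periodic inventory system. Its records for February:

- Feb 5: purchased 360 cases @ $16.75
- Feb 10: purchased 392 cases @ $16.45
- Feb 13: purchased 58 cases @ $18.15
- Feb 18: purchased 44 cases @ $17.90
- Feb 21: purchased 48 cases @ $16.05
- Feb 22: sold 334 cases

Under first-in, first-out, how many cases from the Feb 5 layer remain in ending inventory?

Feb 22, 334 sold [FIFO — oldest first]: 334 @ $16.75 = $5,594.50
Ending inventory: 26 @ $16.75 + 392 @ $16.45 + 58 @ $18.15 + 44 @ $17.90 + 48 @ $16.05 = $9,494.60
Check: goods available $15,089.10 = COGS $5,594.50 + ending $9,494.60

26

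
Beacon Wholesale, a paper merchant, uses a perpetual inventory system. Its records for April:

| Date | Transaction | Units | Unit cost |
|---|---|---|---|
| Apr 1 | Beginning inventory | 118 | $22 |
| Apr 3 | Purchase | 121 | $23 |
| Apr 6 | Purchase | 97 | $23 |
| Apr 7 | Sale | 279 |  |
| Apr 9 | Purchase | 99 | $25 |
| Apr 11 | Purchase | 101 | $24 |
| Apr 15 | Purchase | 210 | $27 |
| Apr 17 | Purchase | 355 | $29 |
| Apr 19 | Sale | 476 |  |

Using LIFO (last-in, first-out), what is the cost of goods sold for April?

COGS = $19,918

Apr 7, 279 sold [LIFO — newest first]: 97 @ $23 + 121 @ $23 + 61 @ $22 = $6,356
Apr 19, 476 sold [LIFO — newest first]: 355 @ $29 + 121 @ $27 = $13,562
Total COGS = $6,356 + $13,562 = $19,918
Ending inventory: 57 @ $22 + 99 @ $25 + 101 @ $24 + 89 @ $27 = $8,556
Check: goods available $28,474 = COGS $19,918 + ending $8,556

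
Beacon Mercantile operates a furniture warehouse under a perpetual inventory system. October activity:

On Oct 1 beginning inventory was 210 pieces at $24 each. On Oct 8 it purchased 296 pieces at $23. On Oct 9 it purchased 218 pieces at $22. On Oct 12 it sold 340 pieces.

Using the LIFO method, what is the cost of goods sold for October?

COGS = $7,602

Oct 12, 340 sold [LIFO — newest first]: 218 @ $22 + 122 @ $23 = $7,602
Ending inventory: 210 @ $24 + 174 @ $23 = $9,042
Check: goods available $16,644 = COGS $7,602 + ending $9,042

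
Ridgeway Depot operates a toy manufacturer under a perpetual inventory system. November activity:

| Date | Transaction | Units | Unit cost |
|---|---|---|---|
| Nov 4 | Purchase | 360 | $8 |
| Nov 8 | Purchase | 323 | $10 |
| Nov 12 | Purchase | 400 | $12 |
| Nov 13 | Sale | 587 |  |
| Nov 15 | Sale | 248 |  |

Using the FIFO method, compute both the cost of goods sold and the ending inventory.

Nov 13, 587 sold [FIFO — oldest first]: 360 @ $8 + 227 @ $10 = $5,150
Nov 15, 248 sold [FIFO — oldest first]: 96 @ $10 + 152 @ $12 = $2,784
Total COGS = $5,150 + $2,784 = $7,934
Ending inventory: 248 @ $12 = $2,976
Check: goods available $10,910 = COGS $7,934 + ending $2,976

COGS = $7,934; ending inventory = $2,976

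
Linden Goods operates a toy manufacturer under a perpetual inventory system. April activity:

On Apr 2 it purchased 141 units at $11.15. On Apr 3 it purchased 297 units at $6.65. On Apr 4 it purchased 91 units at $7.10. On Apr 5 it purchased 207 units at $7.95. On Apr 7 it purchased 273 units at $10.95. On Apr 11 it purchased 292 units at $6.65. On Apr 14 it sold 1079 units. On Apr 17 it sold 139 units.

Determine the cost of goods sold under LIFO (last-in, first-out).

Apr 14, 1079 sold [LIFO — newest first]: 292 @ $6.65 + 273 @ $10.95 + 207 @ $7.95 + 91 @ $7.10 + 216 @ $6.65 = $8,659.30
Apr 17, 139 sold [LIFO — newest first]: 81 @ $6.65 + 58 @ $11.15 = $1,185.35
Total COGS = $8,659.30 + $1,185.35 = $9,844.65
Ending inventory: 83 @ $11.15 = $925.45
Check: goods available $10,770.10 = COGS $9,844.65 + ending $925.45

COGS = $9,844.65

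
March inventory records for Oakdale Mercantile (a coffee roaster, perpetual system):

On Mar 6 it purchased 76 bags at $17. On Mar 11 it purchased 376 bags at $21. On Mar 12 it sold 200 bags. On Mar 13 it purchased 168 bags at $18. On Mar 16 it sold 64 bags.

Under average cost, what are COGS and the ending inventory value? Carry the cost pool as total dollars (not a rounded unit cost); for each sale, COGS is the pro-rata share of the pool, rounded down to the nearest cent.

COGS = $5,306.85; ending inventory = $6,905.15

After Mar 6: 76 on hand, pool $1,292.00 (≈ $17.0000 each)
After Mar 11: 452 on hand, pool $9,188.00 (≈ $20.3274 each)
Mar 12, sell 200: 200/452 × $9,188.00 → $4,065.48
After Mar 13: 420 on hand, pool $8,146.52 (≈ $19.3965 each)
Mar 16, sell 64: 64/420 × $8,146.52 → $1,241.37
Total COGS = $4,065.48 + $1,241.37 = $5,306.85
Ending inventory (cost pool remaining) = $6,905.15
Check: goods available $12,212.00 = COGS $5,306.85 + ending $6,905.15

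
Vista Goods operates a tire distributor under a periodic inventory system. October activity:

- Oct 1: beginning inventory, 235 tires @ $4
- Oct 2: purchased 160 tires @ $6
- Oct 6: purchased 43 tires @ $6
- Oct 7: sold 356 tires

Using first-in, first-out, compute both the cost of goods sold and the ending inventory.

COGS = $1,666; ending inventory = $492

Oct 7, 356 sold [FIFO — oldest first]: 235 @ $4 + 121 @ $6 = $1,666
Ending inventory: 39 @ $6 + 43 @ $6 = $492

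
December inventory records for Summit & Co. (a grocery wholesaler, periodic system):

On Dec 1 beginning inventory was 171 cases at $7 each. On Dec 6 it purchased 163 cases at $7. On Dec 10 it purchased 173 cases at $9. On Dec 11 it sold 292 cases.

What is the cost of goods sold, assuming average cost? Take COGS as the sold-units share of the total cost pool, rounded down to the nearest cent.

COGS = $2,243.27

Dec 11, sell 292: 292/507 × $3,895.00 → $2,243.27
Ending inventory (cost pool remaining) = $1,651.73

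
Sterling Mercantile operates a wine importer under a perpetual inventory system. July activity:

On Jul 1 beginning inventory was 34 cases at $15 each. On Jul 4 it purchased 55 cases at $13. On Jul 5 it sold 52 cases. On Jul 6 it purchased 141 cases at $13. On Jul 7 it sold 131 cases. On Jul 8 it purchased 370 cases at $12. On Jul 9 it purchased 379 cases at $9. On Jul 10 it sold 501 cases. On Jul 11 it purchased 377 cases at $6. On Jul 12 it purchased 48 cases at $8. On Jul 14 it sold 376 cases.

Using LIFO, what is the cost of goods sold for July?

COGS = $9,606

Jul 5, 52 sold [LIFO — newest first]: 52 @ $13 = $676
Jul 7, 131 sold [LIFO — newest first]: 131 @ $13 = $1,703
Jul 10, 501 sold [LIFO — newest first]: 379 @ $9 + 122 @ $12 = $4,875
Jul 14, 376 sold [LIFO — newest first]: 48 @ $8 + 328 @ $6 = $2,352
Total COGS = $676 + $1,703 + $4,875 + $2,352 = $9,606
Ending inventory: 34 @ $15 + 3 @ $13 + 10 @ $13 + 248 @ $12 + 49 @ $6 = $3,949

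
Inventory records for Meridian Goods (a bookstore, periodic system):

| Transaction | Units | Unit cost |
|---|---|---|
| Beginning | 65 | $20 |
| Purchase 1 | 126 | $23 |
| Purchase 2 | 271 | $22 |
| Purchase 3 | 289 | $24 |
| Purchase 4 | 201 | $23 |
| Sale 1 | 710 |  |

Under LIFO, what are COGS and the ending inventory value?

COGS = $16,399; ending inventory = $5,320

Sale 1 (710) [LIFO — newest first]: 201 @ $23 + 289 @ $24 + 220 @ $22 = $16,399
Ending inventory: 65 @ $20 + 126 @ $23 + 51 @ $22 = $5,320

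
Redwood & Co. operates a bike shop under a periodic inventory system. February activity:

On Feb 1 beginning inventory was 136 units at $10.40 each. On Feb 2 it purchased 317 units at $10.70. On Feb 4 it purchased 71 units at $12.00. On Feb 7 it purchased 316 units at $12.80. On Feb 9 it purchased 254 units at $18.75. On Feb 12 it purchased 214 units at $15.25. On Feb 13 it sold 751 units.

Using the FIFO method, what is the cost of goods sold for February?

COGS = $8,563.90

Feb 13, 751 sold [FIFO — oldest first]: 136 @ $10.40 + 317 @ $10.70 + 71 @ $12.00 + 227 @ $12.80 = $8,563.90
Ending inventory: 89 @ $12.80 + 254 @ $18.75 + 214 @ $15.25 = $9,165.20
Check: goods available $17,729.10 = COGS $8,563.90 + ending $9,165.20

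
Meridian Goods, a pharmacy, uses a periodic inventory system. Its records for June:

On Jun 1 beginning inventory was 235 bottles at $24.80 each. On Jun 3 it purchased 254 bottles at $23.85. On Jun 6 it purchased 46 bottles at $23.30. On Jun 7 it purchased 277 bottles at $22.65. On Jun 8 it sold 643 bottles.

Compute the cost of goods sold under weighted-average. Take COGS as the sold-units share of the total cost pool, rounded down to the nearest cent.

COGS = $15,229.08

Jun 8, sell 643: 643/812 × $19,231.75 → $15,229.08
Ending inventory (cost pool remaining) = $4,002.67
Check: goods available $19,231.75 = COGS $15,229.08 + ending $4,002.67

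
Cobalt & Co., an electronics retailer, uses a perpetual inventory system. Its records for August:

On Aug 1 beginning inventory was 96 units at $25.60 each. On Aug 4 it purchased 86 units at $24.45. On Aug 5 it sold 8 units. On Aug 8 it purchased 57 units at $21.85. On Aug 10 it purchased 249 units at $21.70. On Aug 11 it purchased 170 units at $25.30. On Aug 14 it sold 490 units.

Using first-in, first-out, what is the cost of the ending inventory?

Aug 5, 8 sold [FIFO — oldest first]: 8 @ $25.60 = $204.80
Aug 14, 490 sold [FIFO — oldest first]: 88 @ $25.60 + 86 @ $24.45 + 57 @ $21.85 + 249 @ $21.70 + 10 @ $25.30 = $11,257.25
Total COGS = $204.80 + $11,257.25 = $11,462.05
Ending inventory: 160 @ $25.30 = $4,048.00

Ending inventory = $4,048.00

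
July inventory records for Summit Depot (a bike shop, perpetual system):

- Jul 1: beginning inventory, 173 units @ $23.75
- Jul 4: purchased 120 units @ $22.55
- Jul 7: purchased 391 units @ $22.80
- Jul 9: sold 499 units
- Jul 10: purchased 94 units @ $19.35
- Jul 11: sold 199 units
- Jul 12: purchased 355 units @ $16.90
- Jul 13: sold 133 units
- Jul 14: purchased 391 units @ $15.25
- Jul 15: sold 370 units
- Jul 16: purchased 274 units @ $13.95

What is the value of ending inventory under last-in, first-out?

Ending inventory = $9,794.35

Jul 9, 499 sold [LIFO — newest first]: 391 @ $22.80 + 108 @ $22.55 = $11,350.20
Jul 11, 199 sold [LIFO — newest first]: 94 @ $19.35 + 12 @ $22.55 + 93 @ $23.75 = $4,298.25
Jul 13, 133 sold [LIFO — newest first]: 133 @ $16.90 = $2,247.70
Jul 15, 370 sold [LIFO — newest first]: 370 @ $15.25 = $5,642.50
Total COGS = $11,350.20 + $4,298.25 + $2,247.70 + $5,642.50 = $23,538.65
Ending inventory: 80 @ $23.75 + 222 @ $16.90 + 21 @ $15.25 + 274 @ $13.95 = $9,794.35
Check: goods available $33,333.00 = COGS $23,538.65 + ending $9,794.35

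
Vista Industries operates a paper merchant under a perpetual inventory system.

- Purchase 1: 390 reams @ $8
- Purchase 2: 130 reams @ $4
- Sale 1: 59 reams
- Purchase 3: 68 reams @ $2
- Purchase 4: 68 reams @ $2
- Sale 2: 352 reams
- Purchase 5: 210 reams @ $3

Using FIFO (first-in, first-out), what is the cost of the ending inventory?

Ending inventory = $1,338

Sale 1 (59) [FIFO — oldest first]: 59 @ $8 = $472
Sale 2 (352) [FIFO — oldest first]: 331 @ $8 + 21 @ $4 = $2,732
Total COGS = $472 + $2,732 = $3,204
Ending inventory: 109 @ $4 + 68 @ $2 + 68 @ $2 + 210 @ $3 = $1,338
Check: goods available $4,542 = COGS $3,204 + ending $1,338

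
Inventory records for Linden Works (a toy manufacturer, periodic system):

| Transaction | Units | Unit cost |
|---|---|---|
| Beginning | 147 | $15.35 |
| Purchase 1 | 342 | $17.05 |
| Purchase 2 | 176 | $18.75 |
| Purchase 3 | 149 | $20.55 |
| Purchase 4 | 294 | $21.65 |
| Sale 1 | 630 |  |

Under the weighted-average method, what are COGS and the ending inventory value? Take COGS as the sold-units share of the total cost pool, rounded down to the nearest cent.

COGS = $11,835.01; ending inventory = $8,979.59

Sale 1, sell 630: 630/1108 × $20,814.60 → $11,835.01
Ending inventory (cost pool remaining) = $8,979.59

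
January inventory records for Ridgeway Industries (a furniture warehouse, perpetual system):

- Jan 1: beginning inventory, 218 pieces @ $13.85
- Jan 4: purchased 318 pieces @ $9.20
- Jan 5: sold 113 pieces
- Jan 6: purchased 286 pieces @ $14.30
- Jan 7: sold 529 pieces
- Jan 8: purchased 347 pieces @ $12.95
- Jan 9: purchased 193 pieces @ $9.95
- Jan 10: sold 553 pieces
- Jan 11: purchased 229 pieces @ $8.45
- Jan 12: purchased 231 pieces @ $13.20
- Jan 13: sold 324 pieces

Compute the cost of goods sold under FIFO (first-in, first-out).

Jan 5, 113 sold [FIFO — oldest first]: 113 @ $13.85 = $1,565.05
Jan 7, 529 sold [FIFO — oldest first]: 105 @ $13.85 + 318 @ $9.20 + 106 @ $14.30 = $5,895.65
Jan 10, 553 sold [FIFO — oldest first]: 180 @ $14.30 + 347 @ $12.95 + 26 @ $9.95 = $7,326.35
Jan 13, 324 sold [FIFO — oldest first]: 167 @ $9.95 + 157 @ $8.45 = $2,988.30
Total COGS = $1,565.05 + $5,895.65 + $7,326.35 + $2,988.30 = $17,775.35
Ending inventory: 72 @ $8.45 + 231 @ $13.20 = $3,657.60

COGS = $17,775.35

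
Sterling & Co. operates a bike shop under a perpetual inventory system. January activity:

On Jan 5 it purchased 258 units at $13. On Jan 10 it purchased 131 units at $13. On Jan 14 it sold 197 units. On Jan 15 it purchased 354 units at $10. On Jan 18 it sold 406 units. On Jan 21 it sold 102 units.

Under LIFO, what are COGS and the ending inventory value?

COGS = $8,103; ending inventory = $494

Jan 14, 197 sold [LIFO — newest first]: 131 @ $13 + 66 @ $13 = $2,561
Jan 18, 406 sold [LIFO — newest first]: 354 @ $10 + 52 @ $13 = $4,216
Jan 21, 102 sold [LIFO — newest first]: 102 @ $13 = $1,326
Total COGS = $2,561 + $4,216 + $1,326 = $8,103
Ending inventory: 38 @ $13 = $494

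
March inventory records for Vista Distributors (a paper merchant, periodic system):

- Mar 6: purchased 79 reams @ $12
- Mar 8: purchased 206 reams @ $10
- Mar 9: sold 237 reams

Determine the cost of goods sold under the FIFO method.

COGS = $2,528

Mar 9, 237 sold [FIFO — oldest first]: 79 @ $12 + 158 @ $10 = $2,528
Ending inventory: 48 @ $10 = $480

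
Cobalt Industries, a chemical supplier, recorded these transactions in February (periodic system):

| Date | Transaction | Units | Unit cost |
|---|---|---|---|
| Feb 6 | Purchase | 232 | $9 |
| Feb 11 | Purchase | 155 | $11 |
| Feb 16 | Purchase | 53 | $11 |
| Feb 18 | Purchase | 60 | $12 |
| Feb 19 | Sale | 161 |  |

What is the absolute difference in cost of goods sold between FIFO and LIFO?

FIFO COGS: 161 @ $9 = $1,449
LIFO COGS: 60 @ $12 + 53 @ $11 + 48 @ $11 = $1,831
Difference = |$1,449 − $1,831| = $382

$382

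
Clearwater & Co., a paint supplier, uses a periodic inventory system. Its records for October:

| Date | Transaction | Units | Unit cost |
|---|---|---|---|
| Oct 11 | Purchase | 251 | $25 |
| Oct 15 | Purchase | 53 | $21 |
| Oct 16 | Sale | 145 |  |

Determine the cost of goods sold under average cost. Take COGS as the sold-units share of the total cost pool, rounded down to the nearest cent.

Oct 16, sell 145: 145/304 × $7,388.00 → $3,523.88
Ending inventory (cost pool remaining) = $3,864.12

COGS = $3,523.88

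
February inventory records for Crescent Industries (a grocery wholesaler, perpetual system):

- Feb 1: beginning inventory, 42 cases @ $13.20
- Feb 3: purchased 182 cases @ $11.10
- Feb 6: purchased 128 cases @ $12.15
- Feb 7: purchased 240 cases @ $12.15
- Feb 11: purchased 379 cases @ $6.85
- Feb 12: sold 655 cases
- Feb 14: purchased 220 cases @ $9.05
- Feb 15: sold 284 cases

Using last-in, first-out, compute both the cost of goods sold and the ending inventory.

Feb 12, 655 sold [LIFO — newest first]: 379 @ $6.85 + 240 @ $12.15 + 36 @ $12.15 = $5,949.55
Feb 15, 284 sold [LIFO — newest first]: 220 @ $9.05 + 64 @ $12.15 = $2,768.60
Total COGS = $5,949.55 + $2,768.60 = $8,718.15
Ending inventory: 42 @ $13.20 + 182 @ $11.10 + 28 @ $12.15 = $2,914.80
Check: goods available $11,632.95 = COGS $8,718.15 + ending $2,914.80

COGS = $8,718.15; ending inventory = $2,914.80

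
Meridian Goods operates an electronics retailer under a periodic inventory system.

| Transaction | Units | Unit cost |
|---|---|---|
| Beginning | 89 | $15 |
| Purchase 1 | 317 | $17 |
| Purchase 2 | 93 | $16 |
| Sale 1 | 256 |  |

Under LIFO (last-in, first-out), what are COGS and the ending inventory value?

COGS = $4,259; ending inventory = $3,953

Sale 1 (256) [LIFO — newest first]: 93 @ $16 + 163 @ $17 = $4,259
Ending inventory: 89 @ $15 + 154 @ $17 = $3,953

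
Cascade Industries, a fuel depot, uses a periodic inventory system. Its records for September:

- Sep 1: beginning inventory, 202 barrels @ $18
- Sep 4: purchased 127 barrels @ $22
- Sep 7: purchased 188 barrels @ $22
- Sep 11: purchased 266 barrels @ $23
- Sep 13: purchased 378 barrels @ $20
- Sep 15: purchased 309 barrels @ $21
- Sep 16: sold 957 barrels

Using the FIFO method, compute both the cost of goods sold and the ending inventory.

COGS = $20,164; ending inventory = $10,569

Sep 16, 957 sold [FIFO — oldest first]: 202 @ $18 + 127 @ $22 + 188 @ $22 + 266 @ $23 + 174 @ $20 = $20,164
Ending inventory: 204 @ $20 + 309 @ $21 = $10,569
Check: goods available $30,733 = COGS $20,164 + ending $10,569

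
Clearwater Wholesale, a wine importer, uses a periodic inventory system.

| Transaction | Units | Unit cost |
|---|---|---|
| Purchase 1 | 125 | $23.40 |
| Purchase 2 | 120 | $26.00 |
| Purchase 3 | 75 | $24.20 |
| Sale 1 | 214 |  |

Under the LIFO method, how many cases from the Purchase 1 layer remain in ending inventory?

Sale 1 (214) [LIFO — newest first]: 75 @ $24.20 + 120 @ $26.00 + 19 @ $23.40 = $5,379.60
Ending inventory: 106 @ $23.40 = $2,480.40
Check: goods available $7,860.00 = COGS $5,379.60 + ending $2,480.40

106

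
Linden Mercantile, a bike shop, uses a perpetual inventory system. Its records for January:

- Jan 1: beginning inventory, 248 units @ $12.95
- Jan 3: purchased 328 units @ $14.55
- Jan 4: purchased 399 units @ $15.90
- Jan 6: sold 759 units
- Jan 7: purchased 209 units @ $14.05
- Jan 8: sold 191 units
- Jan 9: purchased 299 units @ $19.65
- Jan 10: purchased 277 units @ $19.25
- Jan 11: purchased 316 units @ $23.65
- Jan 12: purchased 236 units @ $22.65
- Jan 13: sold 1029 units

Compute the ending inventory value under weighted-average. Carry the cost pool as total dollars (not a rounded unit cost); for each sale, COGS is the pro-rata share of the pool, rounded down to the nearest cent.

Ending inventory = $6,696.89

After Jan 1: 248 on hand, pool $3,211.60 (≈ $12.9500 each)
After Jan 3: 576 on hand, pool $7,984.00 (≈ $13.8611 each)
After Jan 4: 975 on hand, pool $14,328.10 (≈ $14.6955 each)
Jan 6, sell 759: 759/975 × $14,328.10 → $11,153.87
After Jan 7: 425 on hand, pool $6,110.68 (≈ $14.3781 each)
Jan 8, sell 191: 191/425 × $6,110.68 → $2,746.21
After Jan 9: 533 on hand, pool $9,239.82 (≈ $17.3355 each)
After Jan 10: 810 on hand, pool $14,572.07 (≈ $17.9902 each)
After Jan 11: 1126 on hand, pool $22,045.47 (≈ $19.5786 each)
After Jan 12: 1362 on hand, pool $27,390.87 (≈ $20.1108 each)
Jan 13, sell 1029: 1029/1362 × $27,390.87 → $20,693.98
Total COGS = $11,153.87 + $2,746.21 + $20,693.98 = $34,594.06
Ending inventory (cost pool remaining) = $6,696.89
Check: goods available $41,290.95 = COGS $34,594.06 + ending $6,696.89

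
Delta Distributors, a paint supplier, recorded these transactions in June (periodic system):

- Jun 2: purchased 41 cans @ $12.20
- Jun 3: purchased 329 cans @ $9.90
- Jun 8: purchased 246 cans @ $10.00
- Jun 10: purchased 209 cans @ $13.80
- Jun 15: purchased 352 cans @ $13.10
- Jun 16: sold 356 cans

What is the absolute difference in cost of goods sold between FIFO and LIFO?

FIFO COGS: 41 @ $12.20 + 315 @ $9.90 = $3,618.70
LIFO COGS: 352 @ $13.10 + 4 @ $13.80 = $4,666.40
Difference = |$3,618.70 − $4,666.40| = $1,047.70

$1,047.70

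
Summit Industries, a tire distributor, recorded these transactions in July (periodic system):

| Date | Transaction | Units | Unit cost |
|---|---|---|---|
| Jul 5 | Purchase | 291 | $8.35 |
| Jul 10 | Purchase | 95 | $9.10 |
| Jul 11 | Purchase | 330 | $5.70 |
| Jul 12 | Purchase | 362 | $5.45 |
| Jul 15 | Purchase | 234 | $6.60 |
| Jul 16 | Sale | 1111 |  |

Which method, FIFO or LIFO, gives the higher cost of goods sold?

FIFO COGS: 291 @ $8.35 + 95 @ $9.10 + 330 @ $5.70 + 362 @ $5.45 + 33 @ $6.60 = $7,366.05
LIFO COGS: 234 @ $6.60 + 362 @ $5.45 + 330 @ $5.70 + 95 @ $9.10 + 90 @ $8.35 = $7,014.30

FIFO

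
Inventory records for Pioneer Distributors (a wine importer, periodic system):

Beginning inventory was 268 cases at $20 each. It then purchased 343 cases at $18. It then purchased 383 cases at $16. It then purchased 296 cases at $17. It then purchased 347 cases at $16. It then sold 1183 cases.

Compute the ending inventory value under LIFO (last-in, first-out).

Sale 1 (1183) [LIFO — newest first]: 347 @ $16 + 296 @ $17 + 383 @ $16 + 157 @ $18 = $19,538
Ending inventory: 268 @ $20 + 186 @ $18 = $8,708

Ending inventory = $8,708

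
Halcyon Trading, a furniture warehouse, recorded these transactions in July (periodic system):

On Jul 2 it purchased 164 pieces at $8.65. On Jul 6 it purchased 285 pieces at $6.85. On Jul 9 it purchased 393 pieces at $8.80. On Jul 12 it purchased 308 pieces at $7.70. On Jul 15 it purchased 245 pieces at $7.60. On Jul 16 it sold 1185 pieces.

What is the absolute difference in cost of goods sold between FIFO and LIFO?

$137.70

FIFO COGS: 164 @ $8.65 + 285 @ $6.85 + 393 @ $8.80 + 308 @ $7.70 + 35 @ $7.60 = $9,466.85
LIFO COGS: 245 @ $7.60 + 308 @ $7.70 + 393 @ $8.80 + 239 @ $6.85 = $9,329.15
Difference = |$9,466.85 − $9,329.15| = $137.70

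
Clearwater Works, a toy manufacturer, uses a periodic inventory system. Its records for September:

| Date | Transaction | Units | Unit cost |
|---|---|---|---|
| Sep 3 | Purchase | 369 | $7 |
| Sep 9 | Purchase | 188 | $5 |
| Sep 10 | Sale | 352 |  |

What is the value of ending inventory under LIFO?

Ending inventory = $1,435

Sep 10, 352 sold [LIFO — newest first]: 188 @ $5 + 164 @ $7 = $2,088
Ending inventory: 205 @ $7 = $1,435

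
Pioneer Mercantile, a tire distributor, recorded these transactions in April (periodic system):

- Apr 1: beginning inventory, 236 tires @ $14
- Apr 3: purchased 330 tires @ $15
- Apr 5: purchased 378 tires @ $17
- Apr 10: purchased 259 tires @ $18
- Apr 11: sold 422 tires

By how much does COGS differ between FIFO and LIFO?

FIFO COGS: 236 @ $14 + 186 @ $15 = $6,094
LIFO COGS: 259 @ $18 + 163 @ $17 = $7,433
Difference = |$6,094 − $7,433| = $1,339

$1,339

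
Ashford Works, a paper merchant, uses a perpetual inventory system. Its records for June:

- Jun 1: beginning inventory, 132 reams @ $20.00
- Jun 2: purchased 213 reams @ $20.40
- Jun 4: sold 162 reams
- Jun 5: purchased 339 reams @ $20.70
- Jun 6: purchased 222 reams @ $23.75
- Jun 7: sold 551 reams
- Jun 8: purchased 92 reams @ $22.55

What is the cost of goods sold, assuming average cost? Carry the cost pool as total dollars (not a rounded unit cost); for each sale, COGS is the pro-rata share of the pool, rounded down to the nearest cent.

After Jun 1: 132 on hand, pool $2,640.00 (≈ $20.0000 each)
After Jun 2: 345 on hand, pool $6,985.20 (≈ $20.2470 each)
Jun 4, sell 162: 162/345 × $6,985.20 → $3,280.00
After Jun 5: 522 on hand, pool $10,722.50 (≈ $20.5412 each)
After Jun 6: 744 on hand, pool $15,995.00 (≈ $21.4987 each)
Jun 7, sell 551: 551/744 × $15,995.00 → $11,845.75
After Jun 8: 285 on hand, pool $6,223.85 (≈ $21.8381 each)
Total COGS = $3,280.00 + $11,845.75 = $15,125.75
Ending inventory (cost pool remaining) = $6,223.85
Check: goods available $21,349.60 = COGS $15,125.75 + ending $6,223.85

COGS = $15,125.75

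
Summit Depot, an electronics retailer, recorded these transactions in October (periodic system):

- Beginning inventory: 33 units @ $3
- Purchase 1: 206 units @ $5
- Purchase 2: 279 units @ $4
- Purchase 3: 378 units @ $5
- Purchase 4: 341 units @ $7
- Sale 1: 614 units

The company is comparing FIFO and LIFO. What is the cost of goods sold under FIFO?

FIFO COGS: 33 @ $3 + 206 @ $5 + 279 @ $4 + 96 @ $5 = $2,725
LIFO COGS: 341 @ $7 + 273 @ $5 = $3,752

COGS = $2,725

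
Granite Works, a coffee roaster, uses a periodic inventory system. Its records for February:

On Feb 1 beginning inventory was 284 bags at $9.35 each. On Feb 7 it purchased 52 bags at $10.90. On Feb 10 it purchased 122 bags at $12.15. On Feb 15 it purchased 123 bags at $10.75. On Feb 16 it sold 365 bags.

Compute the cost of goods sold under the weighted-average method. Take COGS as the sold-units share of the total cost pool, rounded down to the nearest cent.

COGS = $3,786.16

Feb 16, sell 365: 365/581 × $6,026.75 → $3,786.16
Ending inventory (cost pool remaining) = $2,240.59
Check: goods available $6,026.75 = COGS $3,786.16 + ending $2,240.59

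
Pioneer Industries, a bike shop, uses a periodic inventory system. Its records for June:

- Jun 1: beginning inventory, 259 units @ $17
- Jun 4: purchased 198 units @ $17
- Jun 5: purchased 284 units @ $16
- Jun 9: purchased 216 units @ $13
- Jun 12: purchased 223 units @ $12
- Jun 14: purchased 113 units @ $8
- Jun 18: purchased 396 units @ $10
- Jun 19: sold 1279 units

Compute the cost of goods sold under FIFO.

COGS = $18,589

Jun 19, 1279 sold [FIFO — oldest first]: 259 @ $17 + 198 @ $17 + 284 @ $16 + 216 @ $13 + 223 @ $12 + 99 @ $8 = $18,589
Ending inventory: 14 @ $8 + 396 @ $10 = $4,072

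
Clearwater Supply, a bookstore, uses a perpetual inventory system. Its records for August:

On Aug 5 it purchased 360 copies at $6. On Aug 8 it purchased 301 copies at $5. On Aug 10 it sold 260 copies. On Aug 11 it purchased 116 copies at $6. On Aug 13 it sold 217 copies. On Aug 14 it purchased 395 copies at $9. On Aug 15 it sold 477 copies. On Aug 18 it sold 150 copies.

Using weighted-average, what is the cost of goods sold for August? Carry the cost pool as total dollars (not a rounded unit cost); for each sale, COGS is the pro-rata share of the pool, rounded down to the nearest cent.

COGS = $7,402.42

After Aug 5: 360 on hand, pool $2,160.00 (≈ $6.0000 each)
After Aug 8: 661 on hand, pool $3,665.00 (≈ $5.5446 each)
Aug 10, sell 260: 260/661 × $3,665.00 → $1,441.60
After Aug 11: 517 on hand, pool $2,919.40 (≈ $5.6468 each)
Aug 13, sell 217: 217/517 × $2,919.40 → $1,225.35
After Aug 14: 695 on hand, pool $5,249.05 (≈ $7.5526 each)
Aug 15, sell 477: 477/695 × $5,249.05 → $3,602.58
Aug 18, sell 150: 150/218 × $1,646.47 → $1,132.89
Total COGS = $1,441.60 + $1,225.35 + $3,602.58 + $1,132.89 = $7,402.42
Ending inventory (cost pool remaining) = $513.58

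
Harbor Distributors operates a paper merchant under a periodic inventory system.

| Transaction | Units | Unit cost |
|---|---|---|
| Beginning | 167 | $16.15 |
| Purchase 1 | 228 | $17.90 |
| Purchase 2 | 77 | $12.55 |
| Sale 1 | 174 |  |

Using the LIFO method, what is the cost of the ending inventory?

Sale 1 (174) [LIFO — newest first]: 77 @ $12.55 + 97 @ $17.90 = $2,702.65
Ending inventory: 167 @ $16.15 + 131 @ $17.90 = $5,041.95
Check: goods available $7,744.60 = COGS $2,702.65 + ending $5,041.95

Ending inventory = $5,041.95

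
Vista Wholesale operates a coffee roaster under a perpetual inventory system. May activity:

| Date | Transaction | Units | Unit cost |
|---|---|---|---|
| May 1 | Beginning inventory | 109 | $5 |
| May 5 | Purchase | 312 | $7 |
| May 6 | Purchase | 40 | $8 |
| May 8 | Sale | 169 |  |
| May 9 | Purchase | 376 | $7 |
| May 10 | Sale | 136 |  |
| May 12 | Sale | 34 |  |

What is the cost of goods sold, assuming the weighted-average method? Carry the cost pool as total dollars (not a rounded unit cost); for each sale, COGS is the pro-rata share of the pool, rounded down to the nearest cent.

After May 1: 109 on hand, pool $545.00 (≈ $5.0000 each)
After May 5: 421 on hand, pool $2,729.00 (≈ $6.4822 each)
After May 6: 461 on hand, pool $3,049.00 (≈ $6.6139 each)
May 8, sell 169: 169/461 × $3,049.00 → $1,117.74
After May 9: 668 on hand, pool $4,563.26 (≈ $6.8312 each)
May 10, sell 136: 136/668 × $4,563.26 → $929.04
May 12, sell 34: 34/532 × $3,634.22 → $232.26
Total COGS = $1,117.74 + $929.04 + $232.26 = $2,279.04
Ending inventory (cost pool remaining) = $3,401.96

COGS = $2,279.04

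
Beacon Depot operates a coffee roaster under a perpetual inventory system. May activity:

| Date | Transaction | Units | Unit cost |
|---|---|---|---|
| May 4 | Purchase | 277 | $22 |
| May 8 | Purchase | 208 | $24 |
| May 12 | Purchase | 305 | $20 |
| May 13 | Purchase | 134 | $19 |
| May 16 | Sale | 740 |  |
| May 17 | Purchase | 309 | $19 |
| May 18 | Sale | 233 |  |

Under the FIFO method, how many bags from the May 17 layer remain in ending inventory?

May 16, 740 sold [FIFO — oldest first]: 277 @ $22 + 208 @ $24 + 255 @ $20 = $16,186
May 18, 233 sold [FIFO — oldest first]: 50 @ $20 + 134 @ $19 + 49 @ $19 = $4,477
Total COGS = $16,186 + $4,477 = $20,663
Ending inventory: 260 @ $19 = $4,940

260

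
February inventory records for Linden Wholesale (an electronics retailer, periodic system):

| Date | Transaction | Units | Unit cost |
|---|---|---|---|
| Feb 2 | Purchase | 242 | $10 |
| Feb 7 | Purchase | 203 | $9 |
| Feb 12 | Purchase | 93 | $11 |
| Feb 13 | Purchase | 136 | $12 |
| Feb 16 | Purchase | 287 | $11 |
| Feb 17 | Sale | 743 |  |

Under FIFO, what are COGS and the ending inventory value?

Feb 17, 743 sold [FIFO — oldest first]: 242 @ $10 + 203 @ $9 + 93 @ $11 + 136 @ $12 + 69 @ $11 = $7,661
Ending inventory: 218 @ $11 = $2,398
Check: goods available $10,059 = COGS $7,661 + ending $2,398

COGS = $7,661; ending inventory = $2,398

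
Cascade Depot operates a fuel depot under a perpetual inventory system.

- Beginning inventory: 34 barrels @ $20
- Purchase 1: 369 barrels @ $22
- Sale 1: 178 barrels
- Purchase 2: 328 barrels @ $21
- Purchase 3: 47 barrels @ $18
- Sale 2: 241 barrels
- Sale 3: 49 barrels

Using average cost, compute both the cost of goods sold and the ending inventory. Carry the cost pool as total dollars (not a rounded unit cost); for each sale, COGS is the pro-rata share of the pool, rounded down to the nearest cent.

After Beginning: 34 on hand, pool $680.00 (≈ $20.0000 each)
After Purchase 1: 403 on hand, pool $8,798.00 (≈ $21.8313 each)
Sale 1, sell 178: 178/403 × $8,798.00 → $3,885.96
After Purchase 2: 553 on hand, pool $11,800.04 (≈ $21.3382 each)
After Purchase 3: 600 on hand, pool $12,646.04 (≈ $21.0767 each)
Sale 2, sell 241: 241/600 × $12,646.04 → $5,079.49
Sale 3, sell 49: 49/359 × $7,566.55 → $1,032.76
Total COGS = $3,885.96 + $5,079.49 + $1,032.76 = $9,998.21
Ending inventory (cost pool remaining) = $6,533.79
Check: goods available $16,532.00 = COGS $9,998.21 + ending $6,533.79

COGS = $9,998.21; ending inventory = $6,533.79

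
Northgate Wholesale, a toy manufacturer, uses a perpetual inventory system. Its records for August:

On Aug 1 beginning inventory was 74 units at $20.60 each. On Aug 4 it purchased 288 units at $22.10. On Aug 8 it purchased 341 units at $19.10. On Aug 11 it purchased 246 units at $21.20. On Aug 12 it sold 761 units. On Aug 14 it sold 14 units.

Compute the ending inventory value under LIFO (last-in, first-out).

Aug 12, 761 sold [LIFO — newest first]: 246 @ $21.20 + 341 @ $19.10 + 174 @ $22.10 = $15,573.70
Aug 14, 14 sold [LIFO — newest first]: 14 @ $22.10 = $309.40
Total COGS = $15,573.70 + $309.40 = $15,883.10
Ending inventory: 74 @ $20.60 + 100 @ $22.10 = $3,734.40

Ending inventory = $3,734.40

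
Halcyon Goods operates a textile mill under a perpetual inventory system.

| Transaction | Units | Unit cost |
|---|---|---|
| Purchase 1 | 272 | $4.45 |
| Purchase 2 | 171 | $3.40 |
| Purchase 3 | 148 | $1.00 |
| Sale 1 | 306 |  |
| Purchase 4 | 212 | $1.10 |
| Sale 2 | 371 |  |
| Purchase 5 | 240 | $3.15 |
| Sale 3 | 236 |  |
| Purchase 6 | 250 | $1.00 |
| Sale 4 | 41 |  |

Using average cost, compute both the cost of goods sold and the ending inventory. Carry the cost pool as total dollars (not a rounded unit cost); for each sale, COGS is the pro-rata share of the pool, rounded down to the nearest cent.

COGS = $2,622.53; ending inventory = $556.47

After Purchase 1: 272 on hand, pool $1,210.40 (≈ $4.4500 each)
After Purchase 2: 443 on hand, pool $1,791.80 (≈ $4.0447 each)
After Purchase 3: 591 on hand, pool $1,939.80 (≈ $3.2822 each)
Sale 1, sell 306: 306/591 × $1,939.80 → $1,004.36
After Purchase 4: 497 on hand, pool $1,168.64 (≈ $2.3514 each)
Sale 2, sell 371: 371/497 × $1,168.64 → $872.36
After Purchase 5: 366 on hand, pool $1,052.28 (≈ $2.8751 each)
Sale 3, sell 236: 236/366 × $1,052.28 → $678.51
After Purchase 6: 380 on hand, pool $623.77 (≈ $1.6415 each)
Sale 4, sell 41: 41/380 × $623.77 → $67.30
Total COGS = $1,004.36 + $872.36 + $678.51 + $67.30 = $2,622.53
Ending inventory (cost pool remaining) = $556.47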